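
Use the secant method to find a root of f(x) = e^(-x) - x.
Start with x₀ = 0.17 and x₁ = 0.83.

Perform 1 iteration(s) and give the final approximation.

f(x) = e^(-x) - x
x₀ = 0.17, x₁ = 0.83

Secant formula: x_{n+1} = x_n - f(x_n)(x_n - x_{n-1})/(f(x_n) - f(x_{n-1}))

Iteration 1:
  f(0.170000) = 0.673665
  f(0.830000) = -0.393951
  x_2 = 0.830000 - (-0.393951)×(0.830000 - 0.170000)/(-0.393951 - 0.673665)
       = 0.586460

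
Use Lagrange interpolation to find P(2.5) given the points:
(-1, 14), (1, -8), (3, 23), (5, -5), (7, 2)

Lagrange interpolation formula:
P(x) = Σ yᵢ × Lᵢ(x)
where Lᵢ(x) = Π_{j≠i} (x - xⱼ)/(xᵢ - xⱼ)

L_0(2.5) = (2.5 - 1)/(-1 - 1) × (2.5 - 3)/(-1 - 3) × (2.5 - 5)/(-1 - 5) × (2.5 - 7)/(-1 - 7) = -0.021973
L_1(2.5) = (2.5 - (-1))/(1 - (-1)) × (2.5 - 3)/(1 - 3) × (2.5 - 5)/(1 - 5) × (2.5 - 7)/(1 - 7) = 0.205078
L_2(2.5) = (2.5 - (-1))/(3 - (-1)) × (2.5 - 1)/(3 - 1) × (2.5 - 5)/(3 - 5) × (2.5 - 7)/(3 - 7) = 0.922852
L_3(2.5) = (2.5 - (-1))/(5 - (-1)) × (2.5 - 1)/(5 - 1) × (2.5 - 3)/(5 - 3) × (2.5 - 7)/(5 - 7) = -0.123047
L_4(2.5) = (2.5 - (-1))/(7 - (-1)) × (2.5 - 1)/(7 - 1) × (2.5 - 3)/(7 - 3) × (2.5 - 5)/(7 - 5) = 0.017090

P(2.5) = 14×L_0(2.5) + (-8)×L_1(2.5) + 23×L_2(2.5) + (-5)×L_3(2.5) + 2×L_4(2.5)
P(2.5) = 19.926758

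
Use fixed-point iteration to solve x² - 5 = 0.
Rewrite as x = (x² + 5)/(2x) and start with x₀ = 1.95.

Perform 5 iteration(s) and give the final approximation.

Equation: x² - 5 = 0
Fixed-point form: x = (x² + 5)/(2x)
x₀ = 1.95

x_1 = g(1.950000) = 2.257051
x_2 = g(2.257051) = 2.236166
x_3 = g(2.236166) = 2.236068
x_4 = g(2.236068) = 2.236068
x_5 = g(2.236068) = 2.236068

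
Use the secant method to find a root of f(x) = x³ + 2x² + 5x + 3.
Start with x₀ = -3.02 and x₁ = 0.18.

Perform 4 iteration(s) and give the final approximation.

f(x) = x³ + 2x² + 5x + 3
x₀ = -3.02, x₁ = 0.18

Secant formula: x_{n+1} = x_n - f(x_n)(x_n - x_{n-1})/(f(x_n) - f(x_{n-1}))

Iteration 1:
  f(-3.020000) = -21.402808
  f(0.180000) = 3.970632
  x_2 = 0.180000 - 3.970632×(0.180000 - (-3.020000))/(3.970632 - (-21.402808))
       = -0.320761
Iteration 2:
  f(0.180000) = 3.970632
  f(-0.320761) = 1.568969
  x_3 = -0.320761 - 1.568969×(-0.320761 - 0.180000)/(1.568969 - 3.970632)
       = -0.647900
Iteration 3:
  f(-0.320761) = 1.568969
  f(-0.647900) = 0.328077
  x_4 = -0.647900 - 0.328077×(-0.647900 - (-0.320761))/(0.328077 - 1.568969)
       = -0.734392
Iteration 4:
  f(-0.647900) = 0.328077
  f(-0.734392) = 0.010624
  x_5 = -0.734392 - 0.010624×(-0.734392 - (-0.647900))/(0.010624 - 0.328077)
       = -0.737286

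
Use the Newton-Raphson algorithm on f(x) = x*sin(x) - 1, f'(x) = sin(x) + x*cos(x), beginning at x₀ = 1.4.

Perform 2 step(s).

f(x) = x*sin(x) - 1
f'(x) = sin(x) + x*cos(x)
x₀ = 1.4

Newton-Raphson formula: x_{n+1} = x_n - f(x_n)/f'(x_n)

Iteration 1:
  f(1.400000) = 0.379630
  f'(1.400000) = 1.223404
  x_1 = 1.400000 - 0.379630/1.223404 = 1.089694
Iteration 2:
  f(1.089694) = -0.034002
  f'(1.089694) = 1.390749
  x_2 = 1.089694 - (-0.034002)/1.390749 = 1.114143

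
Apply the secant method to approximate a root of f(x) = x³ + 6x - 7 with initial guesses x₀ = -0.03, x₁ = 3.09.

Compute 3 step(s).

f(x) = x³ + 6x - 7
x₀ = -0.03, x₁ = 3.09

Secant formula: x_{n+1} = x_n - f(x_n)(x_n - x_{n-1})/(f(x_n) - f(x_{n-1}))

Iteration 1:
  f(-0.030000) = -7.180027
  f(3.090000) = 41.043629
  x_2 = 3.090000 - 41.043629×(3.090000 - (-0.030000))/(41.043629 - (-7.180027))
       = 0.434537
Iteration 2:
  f(3.090000) = 41.043629
  f(0.434537) = -4.310726
  x_3 = 0.434537 - (-4.310726)×(0.434537 - 3.090000)/(-4.310726 - 41.043629)
       = 0.686927
Iteration 3:
  f(0.434537) = -4.310726
  f(0.686927) = -2.554299
  x_4 = 0.686927 - (-2.554299)×(0.686927 - 0.434537)/(-2.554299 - (-4.310726))
       = 1.053967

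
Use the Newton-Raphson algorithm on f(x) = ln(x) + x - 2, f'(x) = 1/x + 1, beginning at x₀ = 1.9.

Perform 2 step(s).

f(x) = ln(x) + x - 2
f'(x) = 1/x + 1
x₀ = 1.9

Newton-Raphson formula: x_{n+1} = x_n - f(x_n)/f'(x_n)

Iteration 1:
  f(1.900000) = 0.541854
  f'(1.900000) = 1.526316
  x_1 = 1.900000 - 0.541854/1.526316 = 1.544992
Iteration 2:
  f(1.544992) = -0.019989
  f'(1.544992) = 1.647252
  x_2 = 1.544992 - (-0.019989)/1.647252 = 1.557127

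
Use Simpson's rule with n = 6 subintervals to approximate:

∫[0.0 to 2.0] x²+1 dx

f(x) = x²+1
a = 0.0, b = 2.0, n = 6
h = (b - a)/n = 0.333333

Simpson's rule: (h/3)[f(x₀) + 4f(x₁) + 2f(x₂) + ... + f(xₙ)]

x_0 = 0.0000, f(x_0) = 1.000000, coefficient = 1
x_1 = 0.3333, f(x_1) = 1.111111, coefficient = 4
x_2 = 0.6667, f(x_2) = 1.444444, coefficient = 2
x_3 = 1.0000, f(x_3) = 2.000000, coefficient = 4
x_4 = 1.3333, f(x_4) = 2.777778, coefficient = 2
x_5 = 1.6667, f(x_5) = 3.777778, coefficient = 4
x_6 = 2.0000, f(x_6) = 5.000000, coefficient = 1

I ≈ (0.333333/3) × 42.000000 = 4.666667
Exact value: 4.666667
Error: 0.000000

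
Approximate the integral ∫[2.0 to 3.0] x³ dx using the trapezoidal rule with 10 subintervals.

f(x) = x³
a = 2.0, b = 3.0, n = 10
h = (b - a)/n = 0.100000

Trapezoidal rule: (h/2)[f(x₀) + 2f(x₁) + 2f(x₂) + ... + f(xₙ)]

x_0 = 2.0000, f(x_0) = 8.000000, coefficient = 1
x_1 = 2.1000, f(x_1) = 9.261000, coefficient = 2
x_2 = 2.2000, f(x_2) = 10.648000, coefficient = 2
x_3 = 2.3000, f(x_3) = 12.167000, coefficient = 2
x_4 = 2.4000, f(x_4) = 13.824000, coefficient = 2
x_5 = 2.5000, f(x_5) = 15.625000, coefficient = 2
x_6 = 2.6000, f(x_6) = 17.576000, coefficient = 2
x_7 = 2.7000, f(x_7) = 19.683000, coefficient = 2
x_8 = 2.8000, f(x_8) = 21.952000, coefficient = 2
x_9 = 2.9000, f(x_9) = 24.389000, coefficient = 2
x_10 = 3.0000, f(x_10) = 27.000000, coefficient = 1

I ≈ (0.100000/2) × 325.250000 = 16.262500
Exact value: 16.250000
Error: 0.012500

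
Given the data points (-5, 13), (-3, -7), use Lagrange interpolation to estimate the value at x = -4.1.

Lagrange interpolation formula:
P(x) = Σ yᵢ × Lᵢ(x)
where Lᵢ(x) = Π_{j≠i} (x - xⱼ)/(xᵢ - xⱼ)

L_0(-4.1) = (-4.1 - (-3))/(-5 - (-3)) = 0.550000
L_1(-4.1) = (-4.1 - (-5))/(-3 - (-5)) = 0.450000

P(-4.1) = 13×L_0(-4.1) + (-7)×L_1(-4.1)
P(-4.1) = 4.000000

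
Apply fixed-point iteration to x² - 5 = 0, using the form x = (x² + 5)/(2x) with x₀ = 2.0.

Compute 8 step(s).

Equation: x² - 5 = 0
Fixed-point form: x = (x² + 5)/(2x)
x₀ = 2.0

x_1 = g(2.000000) = 2.250000
x_2 = g(2.250000) = 2.236111
x_3 = g(2.236111) = 2.236068
x_4 = g(2.236068) = 2.236068
x_5 = g(2.236068) = 2.236068
x_6 = g(2.236068) = 2.236068
x_7 = g(2.236068) = 2.236068
x_8 = g(2.236068) = 2.236068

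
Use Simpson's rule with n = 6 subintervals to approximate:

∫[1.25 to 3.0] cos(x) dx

f(x) = cos(x)
a = 1.25, b = 3.0, n = 6
h = (b - a)/n = 0.291667

Simpson's rule: (h/3)[f(x₀) + 4f(x₁) + 2f(x₂) + ... + f(xₙ)]

x_0 = 1.2500, f(x_0) = 0.315322, coefficient = 1
x_1 = 1.5417, f(x_1) = 0.029126, coefficient = 4
x_2 = 1.8333, f(x_2) = -0.259531, coefficient = 2
x_3 = 2.1250, f(x_3) = -0.526266, coefficient = 4
x_4 = 2.4167, f(x_4) = -0.748549, coefficient = 2
x_5 = 2.7083, f(x_5) = -0.907602, coefficient = 4
x_6 = 3.0000, f(x_6) = -0.989992, coefficient = 1

I ≈ (0.291667/3) × -8.309802 = -0.807897
Exact value: -0.807865
Error: 0.000033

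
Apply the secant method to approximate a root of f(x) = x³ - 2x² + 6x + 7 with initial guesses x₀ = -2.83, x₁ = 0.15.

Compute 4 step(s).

f(x) = x³ - 2x² + 6x + 7
x₀ = -2.83, x₁ = 0.15

Secant formula: x_{n+1} = x_n - f(x_n)(x_n - x_{n-1})/(f(x_n) - f(x_{n-1}))

Iteration 1:
  f(-2.830000) = -48.662987
  f(0.150000) = 7.858375
  x_2 = 0.150000 - 7.858375×(0.150000 - (-2.830000))/(7.858375 - (-48.662987))
       = -0.264320
Iteration 2:
  f(0.150000) = 7.858375
  f(-0.264320) = 5.255880
  x_3 = -0.264320 - 5.255880×(-0.264320 - 0.150000)/(5.255880 - 7.858375)
       = -1.101063
Iteration 3:
  f(-0.264320) = 5.255880
  f(-1.101063) = -3.365920
  x_4 = -1.101063 - (-3.365920)×(-1.101063 - (-0.264320))/(-3.365920 - 5.255880)
       = -0.774402
Iteration 4:
  f(-1.101063) = -3.365920
  f(-0.774402) = 0.689787
  x_5 = -0.774402 - 0.689787×(-0.774402 - (-1.101063))/(0.689787 - (-3.365920))
       = -0.829960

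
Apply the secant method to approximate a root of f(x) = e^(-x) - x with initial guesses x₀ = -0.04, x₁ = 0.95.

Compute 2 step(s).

f(x) = e^(-x) - x
x₀ = -0.04, x₁ = 0.95

Secant formula: x_{n+1} = x_n - f(x_n)(x_n - x_{n-1})/(f(x_n) - f(x_{n-1}))

Iteration 1:
  f(-0.040000) = 1.080811
  f(0.950000) = -0.563259
  x_2 = 0.950000 - (-0.563259)×(0.950000 - (-0.040000))/(-0.563259 - 1.080811)
       = 0.610826
Iteration 2:
  f(0.950000) = -0.563259
  f(0.610826) = -0.067923
  x_3 = 0.610826 - (-0.067923)×(0.610826 - 0.950000)/(-0.067923 - (-0.563259))
       = 0.564316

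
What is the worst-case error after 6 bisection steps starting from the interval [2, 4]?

Bisection error bound: |error| ≤ (b-a)/2^n
|error| ≤ (4 - 2)/2^6 = 2/2^6
|error| ≤ 0.0312500000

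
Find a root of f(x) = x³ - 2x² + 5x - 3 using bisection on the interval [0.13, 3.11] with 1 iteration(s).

f(x) = x³ - 2x² + 5x - 3
Initial interval: [0.13, 3.11]

Iteration 1:
  c_1 = (0.130000 + 3.110000)/2 = 1.620000
  f(c_1) = f(1.620000) = 4.102728
  f(a) × f(c) < 0, new interval: [0.130000, 1.620000]

After 1 iteration(s), the approximation is c_1 = 1.620000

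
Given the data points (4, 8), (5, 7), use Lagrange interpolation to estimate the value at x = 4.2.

Lagrange interpolation formula:
P(x) = Σ yᵢ × Lᵢ(x)
where Lᵢ(x) = Π_{j≠i} (x - xⱼ)/(xᵢ - xⱼ)

L_0(4.2) = (4.2 - 5)/(4 - 5) = 0.800000
L_1(4.2) = (4.2 - 4)/(5 - 4) = 0.200000

P(4.2) = 8×L_0(4.2) + 7×L_1(4.2)
P(4.2) = 7.800000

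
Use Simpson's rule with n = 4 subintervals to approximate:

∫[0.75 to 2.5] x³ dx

f(x) = x³
a = 0.75, b = 2.5, n = 4
h = (b - a)/n = 0.437500

Simpson's rule: (h/3)[f(x₀) + 4f(x₁) + 2f(x₂) + ... + f(xₙ)]

x_0 = 0.7500, f(x_0) = 0.421875, coefficient = 1
x_1 = 1.1875, f(x_1) = 1.674561, coefficient = 4
x_2 = 1.6250, f(x_2) = 4.291016, coefficient = 2
x_3 = 2.0625, f(x_3) = 8.773682, coefficient = 4
x_4 = 2.5000, f(x_4) = 15.625000, coefficient = 1

I ≈ (0.437500/3) × 66.421875 = 9.686523
Exact value: 9.686523
Error: 0.000000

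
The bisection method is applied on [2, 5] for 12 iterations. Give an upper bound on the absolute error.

Bisection error bound: |error| ≤ (b-a)/2^n
|error| ≤ (5 - 2)/2^12 = 3/2^12
|error| ≤ 0.0007324219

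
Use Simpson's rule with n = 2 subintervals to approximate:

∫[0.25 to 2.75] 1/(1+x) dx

f(x) = 1/(1+x)
a = 0.25, b = 2.75, n = 2
h = (b - a)/n = 1.250000

Simpson's rule: (h/3)[f(x₀) + 4f(x₁) + 2f(x₂) + ... + f(xₙ)]

x_0 = 0.2500, f(x_0) = 0.800000, coefficient = 1
x_1 = 1.5000, f(x_1) = 0.400000, coefficient = 4
x_2 = 2.7500, f(x_2) = 0.266667, coefficient = 1

I ≈ (1.250000/3) × 2.666667 = 1.111111
Exact value: 1.098612
Error: 0.012499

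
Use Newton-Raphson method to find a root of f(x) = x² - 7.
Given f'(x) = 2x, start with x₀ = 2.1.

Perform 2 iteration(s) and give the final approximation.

f(x) = x² - 7
f'(x) = 2x
x₀ = 2.1

Newton-Raphson formula: x_{n+1} = x_n - f(x_n)/f'(x_n)

Iteration 1:
  f(2.100000) = -2.590000
  f'(2.100000) = 4.200000
  x_1 = 2.100000 - (-2.590000)/4.200000 = 2.716667
Iteration 2:
  f(2.716667) = 0.380278
  f'(2.716667) = 5.433333
  x_2 = 2.716667 - 0.380278/5.433333 = 2.646677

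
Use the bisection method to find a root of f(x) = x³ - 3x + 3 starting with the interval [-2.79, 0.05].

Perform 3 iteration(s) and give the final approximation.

f(x) = x³ - 3x + 3
Initial interval: [-2.79, 0.05]

Iteration 1:
  c_1 = (-2.790000 + 0.050000)/2 = -1.370000
  f(c_1) = f(-1.370000) = 4.538647
  f(a) × f(c) < 0, new interval: [-2.790000, -1.370000]
Iteration 2:
  c_2 = (-2.790000 + (-1.370000))/2 = -2.080000
  f(c_2) = f(-2.080000) = 0.241088
  f(a) × f(c) < 0, new interval: [-2.790000, -2.080000]
Iteration 3:
  c_3 = (-2.790000 + (-2.080000))/2 = -2.435000
  f(c_3) = f(-2.435000) = -4.132663
  f(a) × f(c) ≥ 0, new interval: [-2.435000, -2.080000]

After 3 iteration(s), the approximation is c_3 = -2.435000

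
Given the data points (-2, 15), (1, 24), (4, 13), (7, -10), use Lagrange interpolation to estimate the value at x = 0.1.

Lagrange interpolation formula:
P(x) = Σ yᵢ × Lᵢ(x)
where Lᵢ(x) = Π_{j≠i} (x - xⱼ)/(xᵢ - xⱼ)

L_0(0.1) = (0.1 - 1)/(-2 - 1) × (0.1 - 4)/(-2 - 4) × (0.1 - 7)/(-2 - 7) = 0.149500
L_1(0.1) = (0.1 - (-2))/(1 - (-2)) × (0.1 - 4)/(1 - 4) × (0.1 - 7)/(1 - 7) = 1.046500
L_2(0.1) = (0.1 - (-2))/(4 - (-2)) × (0.1 - 1)/(4 - 1) × (0.1 - 7)/(4 - 7) = -0.241500
L_3(0.1) = (0.1 - (-2))/(7 - (-2)) × (0.1 - 1)/(7 - 1) × (0.1 - 4)/(7 - 4) = 0.045500

P(0.1) = 15×L_0(0.1) + 24×L_1(0.1) + 13×L_2(0.1) + (-10)×L_3(0.1)
P(0.1) = 23.764000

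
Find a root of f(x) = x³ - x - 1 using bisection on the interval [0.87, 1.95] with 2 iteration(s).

f(x) = x³ - x - 1
Initial interval: [0.87, 1.95]

Iteration 1:
  c_1 = (0.870000 + 1.950000)/2 = 1.410000
  f(c_1) = f(1.410000) = 0.393221
  f(a) × f(c) < 0, new interval: [0.870000, 1.410000]
Iteration 2:
  c_2 = (0.870000 + 1.410000)/2 = 1.140000
  f(c_2) = f(1.140000) = -0.658456
  f(a) × f(c) ≥ 0, new interval: [1.140000, 1.410000]

After 2 iteration(s), the approximation is c_2 = 1.140000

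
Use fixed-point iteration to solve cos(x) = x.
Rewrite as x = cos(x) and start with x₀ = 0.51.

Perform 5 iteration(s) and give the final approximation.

Equation: cos(x) = x
Fixed-point form: x = cos(x)
x₀ = 0.51

x_1 = g(0.510000) = 0.872745
x_2 = g(0.872745) = 0.642726
x_3 = g(0.642726) = 0.800465
x_4 = g(0.800465) = 0.696373
x_5 = g(0.696373) = 0.767173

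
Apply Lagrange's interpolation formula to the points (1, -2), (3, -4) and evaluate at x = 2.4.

Lagrange interpolation formula:
P(x) = Σ yᵢ × Lᵢ(x)
where Lᵢ(x) = Π_{j≠i} (x - xⱼ)/(xᵢ - xⱼ)

L_0(2.4) = (2.4 - 3)/(1 - 3) = 0.300000
L_1(2.4) = (2.4 - 1)/(3 - 1) = 0.700000

P(2.4) = (-2)×L_0(2.4) + (-4)×L_1(2.4)
P(2.4) = -3.400000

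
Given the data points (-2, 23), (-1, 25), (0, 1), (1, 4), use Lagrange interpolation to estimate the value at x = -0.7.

Lagrange interpolation formula:
P(x) = Σ yᵢ × Lᵢ(x)
where Lᵢ(x) = Π_{j≠i} (x - xⱼ)/(xᵢ - xⱼ)

L_0(-0.7) = (-0.7 - (-1))/(-2 - (-1)) × (-0.7 - 0)/(-2 - 0) × (-0.7 - 1)/(-2 - 1) = -0.059500
L_1(-0.7) = (-0.7 - (-2))/(-1 - (-2)) × (-0.7 - 0)/(-1 - 0) × (-0.7 - 1)/(-1 - 1) = 0.773500
L_2(-0.7) = (-0.7 - (-2))/(0 - (-2)) × (-0.7 - (-1))/(0 - (-1)) × (-0.7 - 1)/(0 - 1) = 0.331500
L_3(-0.7) = (-0.7 - (-2))/(1 - (-2)) × (-0.7 - (-1))/(1 - (-1)) × (-0.7 - 0)/(1 - 0) = -0.045500

P(-0.7) = 23×L_0(-0.7) + 25×L_1(-0.7) + 1×L_2(-0.7) + 4×L_3(-0.7)
P(-0.7) = 18.118500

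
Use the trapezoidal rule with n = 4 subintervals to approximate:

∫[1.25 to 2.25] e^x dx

f(x) = e^x
a = 1.25, b = 2.25, n = 4
h = (b - a)/n = 0.250000

Trapezoidal rule: (h/2)[f(x₀) + 2f(x₁) + 2f(x₂) + ... + f(xₙ)]

x_0 = 1.2500, f(x_0) = 3.490343, coefficient = 1
x_1 = 1.5000, f(x_1) = 4.481689, coefficient = 2
x_2 = 1.7500, f(x_2) = 5.754603, coefficient = 2
x_3 = 2.0000, f(x_3) = 7.389056, coefficient = 2
x_4 = 2.2500, f(x_4) = 9.487736, coefficient = 1

I ≈ (0.250000/2) × 48.228774 = 6.028597
Exact value: 5.997393
Error: 0.031204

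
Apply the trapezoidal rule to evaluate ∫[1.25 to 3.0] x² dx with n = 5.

f(x) = x²
a = 1.25, b = 3.0, n = 5
h = (b - a)/n = 0.350000

Trapezoidal rule: (h/2)[f(x₀) + 2f(x₁) + 2f(x₂) + ... + f(xₙ)]

x_0 = 1.2500, f(x_0) = 1.562500, coefficient = 1
x_1 = 1.6000, f(x_1) = 2.560000, coefficient = 2
x_2 = 1.9500, f(x_2) = 3.802500, coefficient = 2
x_3 = 2.3000, f(x_3) = 5.290000, coefficient = 2
x_4 = 2.6500, f(x_4) = 7.022500, coefficient = 2
x_5 = 3.0000, f(x_5) = 9.000000, coefficient = 1

I ≈ (0.350000/2) × 47.912500 = 8.384688
Exact value: 8.348958
Error: 0.035729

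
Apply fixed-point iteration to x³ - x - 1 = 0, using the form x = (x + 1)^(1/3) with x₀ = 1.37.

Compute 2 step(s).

Equation: x³ - x - 1 = 0
Fixed-point form: x = (x + 1)^(1/3)
x₀ = 1.37

x_1 = g(1.370000) = 1.333264
x_2 = g(1.333264) = 1.326339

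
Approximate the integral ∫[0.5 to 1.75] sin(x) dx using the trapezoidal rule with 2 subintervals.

f(x) = sin(x)
a = 0.5, b = 1.75, n = 2
h = (b - a)/n = 0.625000

Trapezoidal rule: (h/2)[f(x₀) + 2f(x₁) + 2f(x₂) + ... + f(xₙ)]

x_0 = 0.5000, f(x_0) = 0.479426, coefficient = 1
x_1 = 1.1250, f(x_1) = 0.902268, coefficient = 2
x_2 = 1.7500, f(x_2) = 0.983986, coefficient = 1

I ≈ (0.625000/2) × 3.267947 = 1.021233
Exact value: 1.055829
Error: 0.034595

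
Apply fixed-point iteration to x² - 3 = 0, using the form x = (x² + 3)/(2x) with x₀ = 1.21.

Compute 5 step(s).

Equation: x² - 3 = 0
Fixed-point form: x = (x² + 3)/(2x)
x₀ = 1.21

x_1 = g(1.210000) = 1.844669
x_2 = g(1.844669) = 1.735489
x_3 = g(1.735489) = 1.732054
x_4 = g(1.732054) = 1.732051
x_5 = g(1.732051) = 1.732051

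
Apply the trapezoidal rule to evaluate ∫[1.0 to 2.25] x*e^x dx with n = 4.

f(x) = x*e^x
a = 1.0, b = 2.25, n = 4
h = (b - a)/n = 0.312500

Trapezoidal rule: (h/2)[f(x₀) + 2f(x₁) + 2f(x₂) + ... + f(xₙ)]

x_0 = 1.0000, f(x_0) = 2.718282, coefficient = 1
x_1 = 1.3125, f(x_1) = 4.876529, coefficient = 2
x_2 = 1.6250, f(x_2) = 8.252431, coefficient = 2
x_3 = 1.9375, f(x_3) = 13.448916, coefficient = 2
x_4 = 2.2500, f(x_4) = 21.347406, coefficient = 1

I ≈ (0.312500/2) × 77.221439 = 12.065850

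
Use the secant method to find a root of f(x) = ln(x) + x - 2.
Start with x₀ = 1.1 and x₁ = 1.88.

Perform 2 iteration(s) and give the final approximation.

f(x) = ln(x) + x - 2
x₀ = 1.1, x₁ = 1.88

Secant formula: x_{n+1} = x_n - f(x_n)(x_n - x_{n-1})/(f(x_n) - f(x_{n-1}))

Iteration 1:
  f(1.100000) = -0.804690
  f(1.880000) = 0.511272
  x_2 = 1.880000 - 0.511272×(1.880000 - 1.100000)/(0.511272 - (-0.804690))
       = 1.576958
Iteration 2:
  f(1.880000) = 0.511272
  f(1.576958) = 0.032455
  x_3 = 1.576958 - 0.032455×(1.576958 - 1.880000)/(0.032455 - 0.511272)
       = 1.556417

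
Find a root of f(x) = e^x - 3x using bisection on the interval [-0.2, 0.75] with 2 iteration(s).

f(x) = e^x - 3x
Initial interval: [-0.2, 0.75]

Iteration 1:
  c_1 = (-0.200000 + 0.750000)/2 = 0.275000
  f(c_1) = f(0.275000) = 0.491531
  f(a) × f(c) ≥ 0, new interval: [0.275000, 0.750000]
Iteration 2:
  c_2 = (0.275000 + 0.750000)/2 = 0.512500
  f(c_2) = f(0.512500) = 0.131960
  f(a) × f(c) ≥ 0, new interval: [0.512500, 0.750000]

After 2 iteration(s), the approximation is c_2 = 0.512500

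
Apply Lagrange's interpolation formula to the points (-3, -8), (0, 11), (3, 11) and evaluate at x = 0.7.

Lagrange interpolation formula:
P(x) = Σ yᵢ × Lᵢ(x)
where Lᵢ(x) = Π_{j≠i} (x - xⱼ)/(xᵢ - xⱼ)

L_0(0.7) = (0.7 - 0)/(-3 - 0) × (0.7 - 3)/(-3 - 3) = -0.089444
L_1(0.7) = (0.7 - (-3))/(0 - (-3)) × (0.7 - 3)/(0 - 3) = 0.945556
L_2(0.7) = (0.7 - (-3))/(3 - (-3)) × (0.7 - 0)/(3 - 0) = 0.143889

P(0.7) = (-8)×L_0(0.7) + 11×L_1(0.7) + 11×L_2(0.7)
P(0.7) = 12.699444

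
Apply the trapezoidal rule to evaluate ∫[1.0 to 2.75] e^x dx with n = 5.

f(x) = e^x
a = 1.0, b = 2.75, n = 5
h = (b - a)/n = 0.350000

Trapezoidal rule: (h/2)[f(x₀) + 2f(x₁) + 2f(x₂) + ... + f(xₙ)]

x_0 = 1.0000, f(x_0) = 2.718282, coefficient = 1
x_1 = 1.3500, f(x_1) = 3.857426, coefficient = 2
x_2 = 1.7000, f(x_2) = 5.473947, coefficient = 2
x_3 = 2.0500, f(x_3) = 7.767901, coefficient = 2
x_4 = 2.4000, f(x_4) = 11.023176, coefficient = 2
x_5 = 2.7500, f(x_5) = 15.642632, coefficient = 1

I ≈ (0.350000/2) × 74.605815 = 13.056018
Exact value: 12.924350
Error: 0.131667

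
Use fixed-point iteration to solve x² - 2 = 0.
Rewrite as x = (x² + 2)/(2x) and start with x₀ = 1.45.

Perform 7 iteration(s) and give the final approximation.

Equation: x² - 2 = 0
Fixed-point form: x = (x² + 2)/(2x)
x₀ = 1.45

x_1 = g(1.450000) = 1.414655
x_2 = g(1.414655) = 1.414214
x_3 = g(1.414214) = 1.414214
x_4 = g(1.414214) = 1.414214
x_5 = g(1.414214) = 1.414214
x_6 = g(1.414214) = 1.414214
x_7 = g(1.414214) = 1.414214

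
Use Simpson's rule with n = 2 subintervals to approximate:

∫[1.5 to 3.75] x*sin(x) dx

f(x) = x*sin(x)
a = 1.5, b = 3.75, n = 2
h = (b - a)/n = 1.125000

Simpson's rule: (h/3)[f(x₀) + 4f(x₁) + 2f(x₂) + ... + f(xₙ)]

x_0 = 1.5000, f(x_0) = 1.496242, coefficient = 1
x_1 = 2.6250, f(x_1) = 1.296541, coefficient = 4
x_2 = 3.7500, f(x_2) = -2.143355, coefficient = 1

I ≈ (1.125000/3) × 4.539051 = 1.702144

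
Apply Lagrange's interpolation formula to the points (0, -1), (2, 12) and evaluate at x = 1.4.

Lagrange interpolation formula:
P(x) = Σ yᵢ × Lᵢ(x)
where Lᵢ(x) = Π_{j≠i} (x - xⱼ)/(xᵢ - xⱼ)

L_0(1.4) = (1.4 - 2)/(0 - 2) = 0.300000
L_1(1.4) = (1.4 - 0)/(2 - 0) = 0.700000

P(1.4) = (-1)×L_0(1.4) + 12×L_1(1.4)
P(1.4) = 8.100000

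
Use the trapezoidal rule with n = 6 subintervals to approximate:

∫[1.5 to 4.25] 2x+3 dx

f(x) = 2x+3
a = 1.5, b = 4.25, n = 6
h = (b - a)/n = 0.458333

Trapezoidal rule: (h/2)[f(x₀) + 2f(x₁) + 2f(x₂) + ... + f(xₙ)]

x_0 = 1.5000, f(x_0) = 6.000000, coefficient = 1
x_1 = 1.9583, f(x_1) = 6.916667, coefficient = 2
x_2 = 2.4167, f(x_2) = 7.833333, coefficient = 2
x_3 = 2.8750, f(x_3) = 8.750000, coefficient = 2
x_4 = 3.3333, f(x_4) = 9.666667, coefficient = 2
x_5 = 3.7917, f(x_5) = 10.583333, coefficient = 2
x_6 = 4.2500, f(x_6) = 11.500000, coefficient = 1

I ≈ (0.458333/2) × 105.000000 = 24.062500
Exact value: 24.062500
Error: 0.000000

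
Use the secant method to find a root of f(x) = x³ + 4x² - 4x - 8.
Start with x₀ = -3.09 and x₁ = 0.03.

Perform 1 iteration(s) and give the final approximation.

f(x) = x³ + 4x² - 4x - 8
x₀ = -3.09, x₁ = 0.03

Secant formula: x_{n+1} = x_n - f(x_n)(x_n - x_{n-1})/(f(x_n) - f(x_{n-1}))

Iteration 1:
  f(-3.090000) = 13.048771
  f(0.030000) = -8.116373
  x_2 = 0.030000 - (-8.116373)×(0.030000 - (-3.090000))/(-8.116373 - 13.048771)
       = -1.166452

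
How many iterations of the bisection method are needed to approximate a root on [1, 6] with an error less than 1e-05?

We need (b-a)/2^n ≤ 1e-05
(6 - 1)/2^n ≤ 1e-05
5/2^n ≤ 1e-05
2^n ≥ 500000
n ≥ log₂(500000) = 18.93
n ≥ 19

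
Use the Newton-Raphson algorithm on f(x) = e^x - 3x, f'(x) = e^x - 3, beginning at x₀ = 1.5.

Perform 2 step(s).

f(x) = e^x - 3x
f'(x) = e^x - 3
x₀ = 1.5

Newton-Raphson formula: x_{n+1} = x_n - f(x_n)/f'(x_n)

Iteration 1:
  f(1.500000) = -0.018311
  f'(1.500000) = 1.481689
  x_1 = 1.500000 - (-0.018311)/1.481689 = 1.512358
Iteration 2:
  f(1.512358) = 0.000344
  f'(1.512358) = 1.537418
  x_2 = 1.512358 - 0.000344/1.537418 = 1.512135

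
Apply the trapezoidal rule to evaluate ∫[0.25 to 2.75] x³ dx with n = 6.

f(x) = x³
a = 0.25, b = 2.75, n = 6
h = (b - a)/n = 0.416667

Trapezoidal rule: (h/2)[f(x₀) + 2f(x₁) + 2f(x₂) + ... + f(xₙ)]

x_0 = 0.2500, f(x_0) = 0.015625, coefficient = 1
x_1 = 0.6667, f(x_1) = 0.296296, coefficient = 2
x_2 = 1.0833, f(x_2) = 1.271412, coefficient = 2
x_3 = 1.5000, f(x_3) = 3.375000, coefficient = 2
x_4 = 1.9167, f(x_4) = 7.041088, coefficient = 2
x_5 = 2.3333, f(x_5) = 12.703704, coefficient = 2
x_6 = 2.7500, f(x_6) = 20.796875, coefficient = 1

I ≈ (0.416667/2) × 70.187500 = 14.622396
Exact value: 14.296875
Error: 0.325521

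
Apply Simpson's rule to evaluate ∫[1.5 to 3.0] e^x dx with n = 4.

f(x) = e^x
a = 1.5, b = 3.0, n = 4
h = (b - a)/n = 0.375000

Simpson's rule: (h/3)[f(x₀) + 4f(x₁) + 2f(x₂) + ... + f(xₙ)]

x_0 = 1.5000, f(x_0) = 4.481689, coefficient = 1
x_1 = 1.8750, f(x_1) = 6.520819, coefficient = 4
x_2 = 2.2500, f(x_2) = 9.487736, coefficient = 2
x_3 = 2.6250, f(x_3) = 13.804574, coefficient = 4
x_4 = 3.0000, f(x_4) = 20.085537, coefficient = 1

I ≈ (0.375000/3) × 124.844271 = 15.605534
Exact value: 15.603848
Error: 0.001686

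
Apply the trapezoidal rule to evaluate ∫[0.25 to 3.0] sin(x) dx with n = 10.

f(x) = sin(x)
a = 0.25, b = 3.0, n = 10
h = (b - a)/n = 0.275000

Trapezoidal rule: (h/2)[f(x₀) + 2f(x₁) + 2f(x₂) + ... + f(xₙ)]

x_0 = 0.2500, f(x_0) = 0.247404, coefficient = 1
x_1 = 0.5250, f(x_1) = 0.501213, coefficient = 2
x_2 = 0.8000, f(x_2) = 0.717356, coefficient = 2
x_3 = 1.0750, f(x_3) = 0.879590, coefficient = 2
x_4 = 1.3500, f(x_4) = 0.975723, coefficient = 2
x_5 = 1.6250, f(x_5) = 0.998531, coefficient = 2
x_6 = 1.9000, f(x_6) = 0.946300, coefficient = 2
x_7 = 2.1750, f(x_7) = 0.822955, coefficient = 2
x_8 = 2.4500, f(x_8) = 0.637765, coefficient = 2
x_9 = 2.7250, f(x_9) = 0.404647, coefficient = 2
x_10 = 3.0000, f(x_10) = 0.141120, coefficient = 1

I ≈ (0.275000/2) × 14.156685 = 1.946544
Exact value: 1.958905
Error: 0.012361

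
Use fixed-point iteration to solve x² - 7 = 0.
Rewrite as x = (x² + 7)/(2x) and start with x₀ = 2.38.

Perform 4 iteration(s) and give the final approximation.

Equation: x² - 7 = 0
Fixed-point form: x = (x² + 7)/(2x)
x₀ = 2.38

x_1 = g(2.380000) = 2.660588
x_2 = g(2.660588) = 2.645793
x_3 = g(2.645793) = 2.645751
x_4 = g(2.645751) = 2.645751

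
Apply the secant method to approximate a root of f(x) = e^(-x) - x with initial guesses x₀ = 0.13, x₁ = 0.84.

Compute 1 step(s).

f(x) = e^(-x) - x
x₀ = 0.13, x₁ = 0.84

Secant formula: x_{n+1} = x_n - f(x_n)(x_n - x_{n-1})/(f(x_n) - f(x_{n-1}))

Iteration 1:
  f(0.130000) = 0.748095
  f(0.840000) = -0.408289
  x_2 = 0.840000 - (-0.408289)×(0.840000 - 0.130000)/(-0.408289 - 0.748095)
       = 0.589317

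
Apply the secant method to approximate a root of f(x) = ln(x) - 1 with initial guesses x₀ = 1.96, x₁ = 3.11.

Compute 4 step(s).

f(x) = ln(x) - 1
x₀ = 1.96, x₁ = 3.11

Secant formula: x_{n+1} = x_n - f(x_n)(x_n - x_{n-1})/(f(x_n) - f(x_{n-1}))

Iteration 1:
  f(1.960000) = -0.327056
  f(3.110000) = 0.134623
  x_2 = 3.110000 - 0.134623×(3.110000 - 1.960000)/(0.134623 - (-0.327056))
       = 2.774667
Iteration 2:
  f(3.110000) = 0.134623
  f(2.774667) = 0.020531
  x_3 = 2.774667 - 0.020531×(2.774667 - 3.110000)/(0.020531 - 0.134623)
       = 2.714324
Iteration 3:
  f(2.774667) = 0.020531
  f(2.714324) = -0.001457
  x_4 = 2.714324 - (-0.001457)×(2.714324 - 2.774667)/(-0.001457 - 0.020531)
       = 2.718323
Iteration 4:
  f(2.714324) = -0.001457
  f(2.718323) = 0.000015
  x_5 = 2.718323 - 0.000015×(2.718323 - 2.714324)/(0.000015 - (-0.001457))
       = 2.718282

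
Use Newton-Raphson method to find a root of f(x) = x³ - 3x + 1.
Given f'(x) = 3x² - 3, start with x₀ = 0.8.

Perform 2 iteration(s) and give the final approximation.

f(x) = x³ - 3x + 1
f'(x) = 3x² - 3
x₀ = 0.8

Newton-Raphson formula: x_{n+1} = x_n - f(x_n)/f'(x_n)

Iteration 1:
  f(0.800000) = -0.888000
  f'(0.800000) = -1.080000
  x_1 = 0.800000 - (-0.888000)/(-1.080000) = -0.022222
Iteration 2:
  f(-0.022222) = 1.066656
  f'(-0.022222) = -2.998519
  x_2 = -0.022222 - 1.066656/(-2.998519) = 0.333505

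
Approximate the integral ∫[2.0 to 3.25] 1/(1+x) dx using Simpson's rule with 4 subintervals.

f(x) = 1/(1+x)
a = 2.0, b = 3.25, n = 4
h = (b - a)/n = 0.312500

Simpson's rule: (h/3)[f(x₀) + 4f(x₁) + 2f(x₂) + ... + f(xₙ)]

x_0 = 2.0000, f(x_0) = 0.333333, coefficient = 1
x_1 = 2.3125, f(x_1) = 0.301887, coefficient = 4
x_2 = 2.6250, f(x_2) = 0.275862, coefficient = 2
x_3 = 2.9375, f(x_3) = 0.253968, coefficient = 4
x_4 = 3.2500, f(x_4) = 0.235294, coefficient = 1

I ≈ (0.312500/3) × 3.343772 = 0.348310
Exact value: 0.348307
Error: 0.000003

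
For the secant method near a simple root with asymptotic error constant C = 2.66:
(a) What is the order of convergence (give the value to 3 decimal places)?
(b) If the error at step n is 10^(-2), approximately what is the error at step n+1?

(a) Secant method has superlinear convergence with order φ = (1+√5)/2 ≈ 1.618.
    This means |e_{n+1}| ≈ C|e_n|^1.618.

(b) With |e_n| = 10^(-2) and C = 2.66:
    |e_{n+1}| ≈ 2.66 × (10^(-2))^1.618 = 2.66 × 10^(-3.24)

(a) ≈ 1.618 (golden ratio); (b) |e_{n+1}| ≈ 1.545e-03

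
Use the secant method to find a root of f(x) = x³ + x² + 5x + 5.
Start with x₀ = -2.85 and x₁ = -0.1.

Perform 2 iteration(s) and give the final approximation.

f(x) = x³ + x² + 5x + 5
x₀ = -2.85, x₁ = -0.1

Secant formula: x_{n+1} = x_n - f(x_n)(x_n - x_{n-1})/(f(x_n) - f(x_{n-1}))

Iteration 1:
  f(-2.850000) = -24.276625
  f(-0.100000) = 4.509000
  x_2 = -0.100000 - 4.509000×(-0.100000 - (-2.850000))/(4.509000 - (-24.276625))
       = -0.530762
Iteration 2:
  f(-0.100000) = 4.509000
  f(-0.530762) = 2.478379
  x_3 = -0.530762 - 2.478379×(-0.530762 - (-0.100000))/(2.478379 - 4.509000)
       = -1.056508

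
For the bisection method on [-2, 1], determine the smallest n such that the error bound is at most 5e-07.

We need (b-a)/2^n ≤ 5e-07
(1 - (-2))/2^n ≤ 5e-07
3/2^n ≤ 5e-07
2^n ≥ 6000000
n ≥ log₂(6000000) = 22.52
n ≥ 23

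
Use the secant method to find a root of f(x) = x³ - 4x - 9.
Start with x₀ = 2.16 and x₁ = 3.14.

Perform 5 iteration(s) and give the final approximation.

f(x) = x³ - 4x - 9
x₀ = 2.16, x₁ = 3.14

Secant formula: x_{n+1} = x_n - f(x_n)(x_n - x_{n-1})/(f(x_n) - f(x_{n-1}))

Iteration 1:
  f(2.160000) = -7.562304
  f(3.140000) = 9.399144
  x_2 = 3.140000 - 9.399144×(3.140000 - 2.160000)/(9.399144 - (-7.562304))
       = 2.596935
Iteration 2:
  f(3.140000) = 9.399144
  f(2.596935) = -1.873818
  x_3 = 2.596935 - (-1.873818)×(2.596935 - 3.140000)/(-1.873818 - 9.399144)
       = 2.687205
Iteration 3:
  f(2.596935) = -1.873818
  f(2.687205) = -0.344325
  x_4 = 2.687205 - (-0.344325)×(2.687205 - 2.596935)/(-0.344325 - (-1.873818))
       = 2.707527
Iteration 4:
  f(2.687205) = -0.344325
  f(2.707527) = 0.017961
  x_5 = 2.707527 - 0.017961×(2.707527 - 2.687205)/(0.017961 - (-0.344325))
       = 2.706519
Iteration 5:
  f(2.707527) = 0.017961
  f(2.706519) = -0.000158
  x_6 = 2.706519 - (-0.000158)×(2.706519 - 2.707527)/(-0.000158 - 0.017961)
       = 2.706528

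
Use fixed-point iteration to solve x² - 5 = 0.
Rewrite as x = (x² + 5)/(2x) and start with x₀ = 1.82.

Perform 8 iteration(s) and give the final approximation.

Equation: x² - 5 = 0
Fixed-point form: x = (x² + 5)/(2x)
x₀ = 1.82

x_1 = g(1.820000) = 2.283626
x_2 = g(2.283626) = 2.236563
x_3 = g(2.236563) = 2.236068
x_4 = g(2.236068) = 2.236068
x_5 = g(2.236068) = 2.236068
x_6 = g(2.236068) = 2.236068
x_7 = g(2.236068) = 2.236068
x_8 = g(2.236068) = 2.236068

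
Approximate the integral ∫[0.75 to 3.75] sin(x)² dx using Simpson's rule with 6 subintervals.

f(x) = sin(x)²
a = 0.75, b = 3.75, n = 6
h = (b - a)/n = 0.500000

Simpson's rule: (h/3)[f(x₀) + 4f(x₁) + 2f(x₂) + ... + f(xₙ)]

x_0 = 0.7500, f(x_0) = 0.464631, coefficient = 1
x_1 = 1.2500, f(x_1) = 0.900572, coefficient = 4
x_2 = 1.7500, f(x_2) = 0.968228, coefficient = 2
x_3 = 2.2500, f(x_3) = 0.605398, coefficient = 4
x_4 = 2.7500, f(x_4) = 0.145665, coefficient = 2
x_5 = 3.2500, f(x_5) = 0.011706, coefficient = 4
x_6 = 3.7500, f(x_6) = 0.326682, coefficient = 1

I ≈ (0.500000/3) × 9.089804 = 1.514967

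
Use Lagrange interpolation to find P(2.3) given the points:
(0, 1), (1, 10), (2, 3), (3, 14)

Lagrange interpolation formula:
P(x) = Σ yᵢ × Lᵢ(x)
where Lᵢ(x) = Π_{j≠i} (x - xⱼ)/(xᵢ - xⱼ)

L_0(2.3) = (2.3 - 1)/(0 - 1) × (2.3 - 2)/(0 - 2) × (2.3 - 3)/(0 - 3) = 0.045500
L_1(2.3) = (2.3 - 0)/(1 - 0) × (2.3 - 2)/(1 - 2) × (2.3 - 3)/(1 - 3) = -0.241500
L_2(2.3) = (2.3 - 0)/(2 - 0) × (2.3 - 1)/(2 - 1) × (2.3 - 3)/(2 - 3) = 1.046500
L_3(2.3) = (2.3 - 0)/(3 - 0) × (2.3 - 1)/(3 - 1) × (2.3 - 2)/(3 - 2) = 0.149500

P(2.3) = 1×L_0(2.3) + 10×L_1(2.3) + 3×L_2(2.3) + 14×L_3(2.3)
P(2.3) = 2.863000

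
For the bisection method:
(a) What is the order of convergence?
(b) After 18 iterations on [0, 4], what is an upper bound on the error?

(a) Bisection has linear (order 1) convergence; the error is halved each step.

(b) Error bound = (b-a)/2^n = (4 - 0)/2^{18}
    = 4/2^{18}

(a) 1 (linear); (b) error ≤ 1.53e-05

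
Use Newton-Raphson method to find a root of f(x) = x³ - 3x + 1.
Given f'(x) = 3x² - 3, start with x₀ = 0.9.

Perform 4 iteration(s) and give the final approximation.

f(x) = x³ - 3x + 1
f'(x) = 3x² - 3
x₀ = 0.9

Newton-Raphson formula: x_{n+1} = x_n - f(x_n)/f'(x_n)

Iteration 1:
  f(0.900000) = -0.971000
  f'(0.900000) = -0.570000
  x_1 = 0.900000 - (-0.971000)/(-0.570000) = -0.803509
Iteration 2:
  f(-0.803509) = 2.891760
  f'(-0.803509) = -1.063121
  x_2 = -0.803509 - 2.891760/(-1.063121) = 1.916558
Iteration 3:
  f(1.916558) = 2.290216
  f'(1.916558) = 8.019582
  x_3 = 1.916558 - 2.290216/8.019582 = 1.630980
Iteration 4:
  f(1.630980) = 0.445623
  f'(1.630980) = 4.980287
  x_4 = 1.630980 - 0.445623/4.980287 = 1.541503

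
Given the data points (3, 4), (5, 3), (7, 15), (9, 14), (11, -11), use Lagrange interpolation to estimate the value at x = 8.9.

Lagrange interpolation formula:
P(x) = Σ yᵢ × Lᵢ(x)
where Lᵢ(x) = Π_{j≠i} (x - xⱼ)/(xᵢ - xⱼ)

L_0(8.9) = (8.9 - 5)/(3 - 5) × (8.9 - 7)/(3 - 7) × (8.9 - 9)/(3 - 9) × (8.9 - 11)/(3 - 11) = 0.004052
L_1(8.9) = (8.9 - 3)/(5 - 3) × (8.9 - 7)/(5 - 7) × (8.9 - 9)/(5 - 9) × (8.9 - 11)/(5 - 11) = -0.024522
L_2(8.9) = (8.9 - 3)/(7 - 3) × (8.9 - 5)/(7 - 5) × (8.9 - 9)/(7 - 9) × (8.9 - 11)/(7 - 11) = 0.075502
L_3(8.9) = (8.9 - 3)/(9 - 3) × (8.9 - 5)/(9 - 5) × (8.9 - 7)/(9 - 7) × (8.9 - 11)/(9 - 11) = 0.956353
L_4(8.9) = (8.9 - 3)/(11 - 3) × (8.9 - 5)/(11 - 5) × (8.9 - 7)/(11 - 7) × (8.9 - 9)/(11 - 9) = -0.011385

P(8.9) = 4×L_0(8.9) + 3×L_1(8.9) + 15×L_2(8.9) + 14×L_3(8.9) + (-11)×L_4(8.9)
P(8.9) = 14.589348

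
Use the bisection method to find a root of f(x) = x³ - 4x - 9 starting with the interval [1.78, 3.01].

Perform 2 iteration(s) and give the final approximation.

f(x) = x³ - 4x - 9
Initial interval: [1.78, 3.01]

Iteration 1:
  c_1 = (1.780000 + 3.010000)/2 = 2.395000
  f(c_1) = f(2.395000) = -4.842220
  f(a) × f(c) ≥ 0, new interval: [2.395000, 3.010000]
Iteration 2:
  c_2 = (2.395000 + 3.010000)/2 = 2.702500
  f(c_2) = f(2.702500) = -0.072274
  f(a) × f(c) ≥ 0, new interval: [2.702500, 3.010000]

After 2 iteration(s), the approximation is c_2 = 2.702500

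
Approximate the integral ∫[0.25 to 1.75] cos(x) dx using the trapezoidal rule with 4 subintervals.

f(x) = cos(x)
a = 0.25, b = 1.75, n = 4
h = (b - a)/n = 0.375000

Trapezoidal rule: (h/2)[f(x₀) + 2f(x₁) + 2f(x₂) + ... + f(xₙ)]

x_0 = 0.2500, f(x_0) = 0.968912, coefficient = 1
x_1 = 0.6250, f(x_1) = 0.810963, coefficient = 2
x_2 = 1.0000, f(x_2) = 0.540302, coefficient = 2
x_3 = 1.3750, f(x_3) = 0.194548, coefficient = 2
x_4 = 1.7500, f(x_4) = -0.178246, coefficient = 1

I ≈ (0.375000/2) × 3.882293 = 0.727930
Exact value: 0.736582
Error: 0.008652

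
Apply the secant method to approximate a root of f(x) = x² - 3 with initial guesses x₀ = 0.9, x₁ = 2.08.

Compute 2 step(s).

f(x) = x² - 3
x₀ = 0.9, x₁ = 2.08

Secant formula: x_{n+1} = x_n - f(x_n)(x_n - x_{n-1})/(f(x_n) - f(x_{n-1}))

Iteration 1:
  f(0.900000) = -2.190000
  f(2.080000) = 1.326400
  x_2 = 2.080000 - 1.326400×(2.080000 - 0.900000)/(1.326400 - (-2.190000))
       = 1.634899
Iteration 2:
  f(2.080000) = 1.326400
  f(1.634899) = -0.327104
  x_3 = 1.634899 - (-0.327104)×(1.634899 - 2.080000)/(-0.327104 - 1.326400)
       = 1.722951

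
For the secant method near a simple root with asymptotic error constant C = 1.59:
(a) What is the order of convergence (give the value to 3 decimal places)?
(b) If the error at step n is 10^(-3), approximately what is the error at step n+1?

(a) Secant method has superlinear convergence with order φ = (1+√5)/2 ≈ 1.618.
    This means |e_{n+1}| ≈ C|e_n|^1.618.

(b) With |e_n| = 10^(-3) and C = 1.59:
    |e_{n+1}| ≈ 1.59 × (10^(-3))^1.618 = 1.59 × 10^(-4.85)

(a) ≈ 1.618 (golden ratio); (b) |e_{n+1}| ≈ 2.225e-05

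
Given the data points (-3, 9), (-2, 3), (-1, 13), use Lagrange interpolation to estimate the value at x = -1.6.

Lagrange interpolation formula:
P(x) = Σ yᵢ × Lᵢ(x)
where Lᵢ(x) = Π_{j≠i} (x - xⱼ)/(xᵢ - xⱼ)

L_0(-1.6) = (-1.6 - (-2))/(-3 - (-2)) × (-1.6 - (-1))/(-3 - (-1)) = -0.120000
L_1(-1.6) = (-1.6 - (-3))/(-2 - (-3)) × (-1.6 - (-1))/(-2 - (-1)) = 0.840000
L_2(-1.6) = (-1.6 - (-3))/(-1 - (-3)) × (-1.6 - (-2))/(-1 - (-2)) = 0.280000

P(-1.6) = 9×L_0(-1.6) + 3×L_1(-1.6) + 13×L_2(-1.6)
P(-1.6) = 5.080000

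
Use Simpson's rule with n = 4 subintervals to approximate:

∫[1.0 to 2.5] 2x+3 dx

f(x) = 2x+3
a = 1.0, b = 2.5, n = 4
h = (b - a)/n = 0.375000

Simpson's rule: (h/3)[f(x₀) + 4f(x₁) + 2f(x₂) + ... + f(xₙ)]

x_0 = 1.0000, f(x_0) = 5.000000, coefficient = 1
x_1 = 1.3750, f(x_1) = 5.750000, coefficient = 4
x_2 = 1.7500, f(x_2) = 6.500000, coefficient = 2
x_3 = 2.1250, f(x_3) = 7.250000, coefficient = 4
x_4 = 2.5000, f(x_4) = 8.000000, coefficient = 1

I ≈ (0.375000/3) × 78.000000 = 9.750000
Exact value: 9.750000
Error: 0.000000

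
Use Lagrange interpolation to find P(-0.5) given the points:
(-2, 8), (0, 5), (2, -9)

Lagrange interpolation formula:
P(x) = Σ yᵢ × Lᵢ(x)
where Lᵢ(x) = Π_{j≠i} (x - xⱼ)/(xᵢ - xⱼ)

L_0(-0.5) = (-0.5 - 0)/(-2 - 0) × (-0.5 - 2)/(-2 - 2) = 0.156250
L_1(-0.5) = (-0.5 - (-2))/(0 - (-2)) × (-0.5 - 2)/(0 - 2) = 0.937500
L_2(-0.5) = (-0.5 - (-2))/(2 - (-2)) × (-0.5 - 0)/(2 - 0) = -0.093750

P(-0.5) = 8×L_0(-0.5) + 5×L_1(-0.5) + (-9)×L_2(-0.5)
P(-0.5) = 6.781250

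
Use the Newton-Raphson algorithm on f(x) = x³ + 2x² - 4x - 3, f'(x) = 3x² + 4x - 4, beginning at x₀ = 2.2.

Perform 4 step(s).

f(x) = x³ + 2x² - 4x - 3
f'(x) = 3x² + 4x - 4
x₀ = 2.2

Newton-Raphson formula: x_{n+1} = x_n - f(x_n)/f'(x_n)

Iteration 1:
  f(2.200000) = 8.528000
  f'(2.200000) = 19.320000
  x_1 = 2.200000 - 8.528000/19.320000 = 1.758592
Iteration 2:
  f(1.758592) = 1.589627
  f'(1.758592) = 12.312307
  x_2 = 1.758592 - 1.589627/12.312307 = 1.629483
Iteration 3:
  f(1.629483) = 0.119128
  f'(1.629483) = 10.483581
  x_3 = 1.629483 - 0.119128/10.483581 = 1.618120
Iteration 4:
  f(1.618120) = 0.000888
  f'(1.618120) = 10.327417
  x_4 = 1.618120 - 0.000888/10.327417 = 1.618034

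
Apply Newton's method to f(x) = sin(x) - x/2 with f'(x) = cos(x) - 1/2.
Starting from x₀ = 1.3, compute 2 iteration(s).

f(x) = sin(x) - x/2
f'(x) = cos(x) - 1/2
x₀ = 1.3

Newton-Raphson formula: x_{n+1} = x_n - f(x_n)/f'(x_n)

Iteration 1:
  f(1.300000) = 0.313558
  f'(1.300000) = -0.232501
  x_1 = 1.300000 - 0.313558/(-0.232501) = 2.648631
Iteration 2:
  f(2.648631) = -0.851078
  f'(2.648631) = -1.380935
  x_2 = 2.648631 - (-0.851078)/(-1.380935) = 2.032325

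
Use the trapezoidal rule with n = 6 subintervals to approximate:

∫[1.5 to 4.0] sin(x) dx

f(x) = sin(x)
a = 1.5, b = 4.0, n = 6
h = (b - a)/n = 0.416667

Trapezoidal rule: (h/2)[f(x₀) + 2f(x₁) + 2f(x₂) + ... + f(xₙ)]

x_0 = 1.5000, f(x_0) = 0.997495, coefficient = 1
x_1 = 1.9167, f(x_1) = 0.940781, coefficient = 2
x_2 = 2.3333, f(x_2) = 0.723086, coefficient = 2
x_3 = 2.7500, f(x_3) = 0.381661, coefficient = 2
x_4 = 3.1667, f(x_4) = -0.025071, coefficient = 2
x_5 = 3.5833, f(x_5) = -0.427514, coefficient = 2
x_6 = 4.0000, f(x_6) = -0.756802, coefficient = 1

I ≈ (0.416667/2) × 3.426578 = 0.713870
Exact value: 0.724381
Error: 0.010510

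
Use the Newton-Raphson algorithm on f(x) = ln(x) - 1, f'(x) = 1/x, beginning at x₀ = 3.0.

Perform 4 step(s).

f(x) = ln(x) - 1
f'(x) = 1/x
x₀ = 3.0

Newton-Raphson formula: x_{n+1} = x_n - f(x_n)/f'(x_n)

Iteration 1:
  f(3.000000) = 0.098612
  f'(3.000000) = 0.333333
  x_1 = 3.000000 - 0.098612/0.333333 = 2.704163
Iteration 2:
  f(2.704163) = -0.005208
  f'(2.704163) = 0.369800
  x_2 = 2.704163 - (-0.005208)/0.369800 = 2.718245
Iteration 3:
  f(2.718245) = -0.000014
  f'(2.718245) = 0.367884
  x_3 = 2.718245 - (-0.000014)/0.367884 = 2.718282
Iteration 4:
  f(2.718282) = 0.000000
  f'(2.718282) = 0.367879
  x_4 = 2.718282 - 0.000000/0.367879 = 2.718282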